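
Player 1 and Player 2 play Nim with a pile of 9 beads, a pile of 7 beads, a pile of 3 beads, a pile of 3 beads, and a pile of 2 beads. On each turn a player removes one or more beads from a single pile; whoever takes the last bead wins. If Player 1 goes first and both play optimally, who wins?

Player 1 wins

Nim-sum: 9 ^ 7 ^ 3 ^ 3 ^ 2 = 12.
The nim-sum is 12 ≠ 0, so this is an N-position: the player to move can win; Player 1 has a winning move.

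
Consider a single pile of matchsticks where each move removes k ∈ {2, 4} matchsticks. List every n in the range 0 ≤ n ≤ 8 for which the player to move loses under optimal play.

0, 1, 6, 7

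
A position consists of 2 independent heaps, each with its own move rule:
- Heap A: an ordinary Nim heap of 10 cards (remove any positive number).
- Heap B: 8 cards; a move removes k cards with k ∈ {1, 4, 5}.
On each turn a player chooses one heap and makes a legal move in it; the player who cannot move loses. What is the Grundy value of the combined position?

Heap A is a plain Nim heap of size 10, so its Grundy value is 10.
Grundy values for heap B (subtraction set {1, 4, 5}):
g(0) = mex{} = 0
g(1) = mex{0} = 1
g(2) = mex{1} = 0
g(3) = mex{0} = 1
g(4) = mex{0,1} = 2
g(5) = mex{0,1,2} = 3
g(6) = mex{0,1,3} = 2
g(7) = mex{0,1,2} = 3
g(8) = mex{1,2,3} = 0
So g(8) = 0.
By the Sprague-Grundy theorem, the Grundy value of a sum of independent games is the XOR of the component values.
Combined value = 10 ⊕ 0 = 10.

10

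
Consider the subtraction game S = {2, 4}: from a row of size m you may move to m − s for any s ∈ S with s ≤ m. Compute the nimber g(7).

Build the Grundy sequence with g(k) = mex{g(k−s) : s ∈ {2, 4}, s ≤ k}:
g(0) = mex{} = 0
g(1) = mex{} = 0
g(2) = mex{0} = 1
g(3) = mex{0} = 1
g(4) = mex{0,1} = 2
g(5) = mex{0,1} = 2
g(6) = mex{1,2} = 0
g(7) = mex{1,2} = 0
So g(7) = 0.

0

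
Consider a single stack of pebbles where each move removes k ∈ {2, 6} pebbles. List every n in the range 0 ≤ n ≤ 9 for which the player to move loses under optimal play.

0, 1, 4, 5, 8, 9

Grundy values for subtraction set {2, 6}:
k:     0  1  2  3  4  5  6  7  8  9
g(k):  0  0  1  1  0  0  1  1  0  0
The P-positions (g = 0) in 0..9 are 0, 1, 4, 5, 8, 9.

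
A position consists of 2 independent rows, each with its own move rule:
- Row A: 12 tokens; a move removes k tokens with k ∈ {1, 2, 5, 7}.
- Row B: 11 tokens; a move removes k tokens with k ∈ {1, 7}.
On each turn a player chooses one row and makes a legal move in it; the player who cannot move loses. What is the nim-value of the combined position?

1

For row A, compute g(0), g(1), … with moves {1, 2, 5, 7}:
k:     0  1  2  3  4  5  6  7  8  9 10 11 12
g(k):  0  1  2  0  1  2  0  1  2  0  1  2  0
So g(12) = 0.
For row B, compute g(0), g(1), … with moves {1, 7}:
k:     0  1  2  3  4  5  6  7  8  9 10 11
g(k):  0  1  0  1  0  1  0  1  0  1  0  1
So g(11) = 1.
The value of a disjunctive sum is the nim-sum of the parts.
Combined value = 0 ⊕ 1 = 1.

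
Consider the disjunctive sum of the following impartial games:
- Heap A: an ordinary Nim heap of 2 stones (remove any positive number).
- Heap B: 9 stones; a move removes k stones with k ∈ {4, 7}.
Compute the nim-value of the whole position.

Heap A is a plain Nim heap of size 2, so its Grundy value is 2.
Build the Grundy sequence for heap B with g(k) = mex{g(k−s) : s ∈ {4, 7}, s ≤ k}:
g(0) = mex{} = 0
g(1) = mex{} = 0
g(2) = mex{} = 0
g(3) = mex{} = 0
g(4) = mex{0} = 1
g(5) = mex{0} = 1
g(6) = mex{0} = 1
g(7) = mex{0} = 1
g(8) = mex{0,1} = 2
g(9) = mex{0,1} = 2
So g(9) = 2.
By the Sprague-Grundy theorem, the Grundy value of a sum of independent games is the XOR of the component values.
Combined value = 2 XOR 2 = 0.

0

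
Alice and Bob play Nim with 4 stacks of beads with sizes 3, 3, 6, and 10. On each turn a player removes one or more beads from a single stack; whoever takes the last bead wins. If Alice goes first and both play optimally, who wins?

Nim-sum: 3 ⊕ 3 ⊕ 6 ⊕ 10 = 12.
The nim-sum is 12 ≠ 0, so this is an N-position: the player to move can win; Alice has a winning move.

Alice wins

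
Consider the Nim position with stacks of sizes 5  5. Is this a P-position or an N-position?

P-position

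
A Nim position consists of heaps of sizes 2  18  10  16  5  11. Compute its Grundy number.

4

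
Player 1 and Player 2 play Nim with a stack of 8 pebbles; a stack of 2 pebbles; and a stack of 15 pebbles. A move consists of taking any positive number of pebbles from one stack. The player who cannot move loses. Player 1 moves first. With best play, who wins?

Player 1 wins

In binary:
  1000  (8)
  0010  (2)
  1111  (15)
  ----
  0101  (5)
The nim-sum is 5 ≠ 0, so this is an N-position: the player to move can win; Player 1 has a winning move.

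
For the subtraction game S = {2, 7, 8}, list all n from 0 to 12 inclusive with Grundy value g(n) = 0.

0, 1, 4, 5, 10

Grundy values for subtraction set {2, 7, 8}:
g(0) = mex{} = 0
g(1) = mex{} = 0
g(2) = mex{0} = 1
g(3) = mex{0} = 1
g(4) = mex{1} = 0
g(5) = mex{1} = 0
g(6) = mex{0} = 1
g(7) = mex{0} = 1
g(8) = mex{0,1} = 2
g(9) = mex{0,1} = 2
g(10) = mex{1,2} = 0
g(11) = mex{0,1,2} = 3
g(12) = mex{0} = 1
The P-positions (g = 0) in 0..12 are 0, 1, 4, 5, 10.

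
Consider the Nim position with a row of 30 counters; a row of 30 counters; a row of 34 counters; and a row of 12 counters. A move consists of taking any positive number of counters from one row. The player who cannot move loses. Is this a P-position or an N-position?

Write each in binary and XOR column by column:
  011110  (30)
  011110  (30)
  100010  (34)
  001100  (12)
  ------
  101110  (46)
The nim-sum is 46 ≠ 0, so this is an N-position: the player to move can win.

N-position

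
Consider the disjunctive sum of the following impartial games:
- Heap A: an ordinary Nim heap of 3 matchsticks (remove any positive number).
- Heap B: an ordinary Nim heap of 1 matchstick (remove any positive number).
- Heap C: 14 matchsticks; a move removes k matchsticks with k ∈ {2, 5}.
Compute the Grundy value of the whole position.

Heap A is a plain Nim heap of size 3, so its Grundy value is 3.
Heap B is a plain Nim heap of size 1, so its Grundy value is 1.
For heap C, compute g(0), g(1), … with moves {2, 5}:
g(0) = mex{} = 0
g(1) = mex{} = 0
g(2) = mex{0} = 1
g(3) = mex{0} = 1
g(4) = mex{1} = 0
g(5) = mex{0,1} = 2
g(6) = mex{0} = 1
g(7) = mex{1,2} = 0
g(8) = mex{1} = 0
g(9) = mex{0} = 1
g(10) = mex{0,2} = 1
g(11) = mex{1} = 0
g(12) = mex{0,1} = 2
g(13) = mex{0} = 1
g(14) = mex{1,2} = 0
So g(14) = 0.
By the Sprague-Grundy theorem, the Grundy value of a sum of independent games is the XOR of the component values.
Combined value = 3 ⊕ 1 ⊕ 0 = 2.

2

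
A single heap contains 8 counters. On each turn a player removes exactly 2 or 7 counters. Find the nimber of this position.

Compute g(0), g(1), … for moves {2, 7}:
g(0) = mex{} = 0
g(1) = mex{} = 0
g(2) = mex{0} = 1
g(3) = mex{0} = 1
g(4) = mex{1} = 0
g(5) = mex{1} = 0
g(6) = mex{0} = 1
g(7) = mex{0} = 1
g(8) = mex{0,1} = 2
So g(8) = 2.

2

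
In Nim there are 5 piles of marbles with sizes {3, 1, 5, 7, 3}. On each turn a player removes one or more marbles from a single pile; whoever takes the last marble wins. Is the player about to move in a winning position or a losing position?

Winning position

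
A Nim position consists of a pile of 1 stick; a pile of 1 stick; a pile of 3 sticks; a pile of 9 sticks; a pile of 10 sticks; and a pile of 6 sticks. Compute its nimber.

Write each in binary and XOR column by column:
  0001  (1)
  0001  (1)
  0011  (3)
  1001  (9)
  1010  (10)
  0110  (6)
  ----
  0110  (6)

6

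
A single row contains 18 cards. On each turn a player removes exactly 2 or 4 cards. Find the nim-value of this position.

0

Compute g(0), g(1), … for moves {2, 4}:
k:     0  1  2  3  4  5  6  7  8  9 10 11 12 13 14 15 16 17 18
g(k):  0  0  1  1  2  2  0  0  1  1  2  2  0  0  1  1  2  2  0
So g(18) = 0.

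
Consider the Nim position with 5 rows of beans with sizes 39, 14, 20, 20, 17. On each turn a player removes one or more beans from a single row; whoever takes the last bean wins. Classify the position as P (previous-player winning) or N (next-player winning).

N-position

Nim-sum: 39 ⊕ 14 ⊕ 20 ⊕ 20 ⊕ 17 = 56.
The nim-sum is 56 ≠ 0, so this is an N-position: the player to move can win.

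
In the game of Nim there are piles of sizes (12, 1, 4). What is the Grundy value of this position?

9

Bitwise XOR of the heap sizes:
  1100  (12)
  0001  (1)
  0100  (4)
  ----
  1001  (9)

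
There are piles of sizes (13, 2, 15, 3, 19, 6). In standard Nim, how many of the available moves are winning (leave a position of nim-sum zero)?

1

Nim-sum: 13 XOR 2 XOR 15 XOR 3 XOR 19 XOR 6 = 22.
The overall nim-sum is X = 22. A pile of size p has a winning move iff p XOR X < p (reduce it to p XOR X).
  13: 13 XOR 22 = 27 ≥ 13 — no move.
  2: 2 XOR 22 = 20 ≥ 2 — no move.
  15: 15 XOR 22 = 25 ≥ 15 — no move.
  3: 3 XOR 22 = 21 ≥ 3 — no move.
  19: 19 XOR 22 = 5 < 19 — winning move (to 5).
  6: 6 XOR 22 = 16 ≥ 6 — no move.
That gives 1 winning move.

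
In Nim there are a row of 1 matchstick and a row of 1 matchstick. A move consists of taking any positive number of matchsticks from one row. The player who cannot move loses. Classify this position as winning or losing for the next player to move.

Losing position

Nim-sum: 1 XOR 1 = 0.
The nim-sum is 0, so this is a P-position: the player to move is in a losing position under optimal play.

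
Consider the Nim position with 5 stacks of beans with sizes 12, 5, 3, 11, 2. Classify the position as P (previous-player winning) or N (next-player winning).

Nim-sum: 12 ^ 5 ^ 3 ^ 11 ^ 2 = 3.
The nim-sum is 3 ≠ 0, so this is an N-position: the player to move can win.

N-position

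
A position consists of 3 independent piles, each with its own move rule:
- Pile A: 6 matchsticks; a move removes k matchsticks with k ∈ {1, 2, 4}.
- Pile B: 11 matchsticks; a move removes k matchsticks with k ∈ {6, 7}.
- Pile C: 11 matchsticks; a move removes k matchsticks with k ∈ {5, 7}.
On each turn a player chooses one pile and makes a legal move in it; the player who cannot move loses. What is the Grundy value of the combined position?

For pile A, compute g(0), g(1), … with moves {1, 2, 4}:
k:     0  1  2  3  4  5  6
g(k):  0  1  2  0  1  2  0
So g(6) = 0.
For pile B, compute g(0), g(1), … with moves {6, 7}:
k:     0  1  2  3  4  5  6  7  8  9 10 11
g(k):  0  0  0  0  0  0  1  1  1  1  1  1
So g(11) = 1.
Grundy values for pile C (subtraction set {5, 7}):
k:     0  1  2  3  4  5  6  7  8  9 10 11
g(k):  0  0  0  0  0  1  1  1  1  1  2  2
So g(11) = 2.
By the Sprague-Grundy theorem, the Grundy value of a sum of independent games is the XOR of the component values.
Combined value = 0 XOR 1 XOR 2 = 3.

3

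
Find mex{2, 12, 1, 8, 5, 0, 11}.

The values 0, 1, 2 are all present; 3 is the first non-negative integer missing from the set.

3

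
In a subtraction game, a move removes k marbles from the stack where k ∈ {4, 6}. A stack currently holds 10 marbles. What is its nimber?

0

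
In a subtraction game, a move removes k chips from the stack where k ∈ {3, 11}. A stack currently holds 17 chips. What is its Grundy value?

1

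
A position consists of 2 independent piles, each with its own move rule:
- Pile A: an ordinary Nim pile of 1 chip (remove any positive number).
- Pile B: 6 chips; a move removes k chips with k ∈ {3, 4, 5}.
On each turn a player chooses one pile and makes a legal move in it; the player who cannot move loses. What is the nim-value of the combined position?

Pile A is a plain Nim pile of size 1, so its Grundy value is 1.
Build the Grundy sequence for pile B with g(k) = mex{g(k−s) : s ∈ {3, 4, 5}, s ≤ k}:
k:     0  1  2  3  4  5  6
g(k):  0  0  0  1  1  1  2
So g(6) = 2.
The value of a disjunctive sum is the nim-sum of the parts.
Combined value = 1 XOR 2 = 3.

3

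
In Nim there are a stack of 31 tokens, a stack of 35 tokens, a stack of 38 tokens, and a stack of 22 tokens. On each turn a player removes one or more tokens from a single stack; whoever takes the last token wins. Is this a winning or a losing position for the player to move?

Winning position

Compute the nim-sum pairwise:
31 XOR 35 = 60
60 XOR 38 = 26
26 XOR 22 = 12
The nim-sum is 12 ≠ 0, so this is an N-position: the player to move can win.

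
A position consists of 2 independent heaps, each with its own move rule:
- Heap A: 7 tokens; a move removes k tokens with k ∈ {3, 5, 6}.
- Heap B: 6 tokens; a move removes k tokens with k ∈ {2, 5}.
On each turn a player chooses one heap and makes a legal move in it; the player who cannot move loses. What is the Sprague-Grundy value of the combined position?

Build the Grundy sequence for heap A with g(k) = mex{g(k−s) : s ∈ {3, 5, 6}, s ≤ k}:
k:     0  1  2  3  4  5  6  7
g(k):  0  0  0  1  1  1  2  2
So g(7) = 2.
Build the Grundy sequence for heap B with g(k) = mex{g(k−s) : s ∈ {2, 5}, s ≤ k}:
k:     0  1  2  3  4  5  6
g(k):  0  0  1  1  0  2  1
So g(6) = 1.
By the Sprague-Grundy theorem, the Grundy value of a sum of independent games is the XOR of the component values.
Combined value = 2 XOR 1 = 3.

3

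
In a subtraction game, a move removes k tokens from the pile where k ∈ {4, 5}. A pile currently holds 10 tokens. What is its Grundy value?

0

Build the Grundy sequence with g(k) = mex{g(k−s) : s ∈ {4, 5}, s ≤ k}:
k:     0  1  2  3  4  5  6  7  8  9 10
g(k):  0  0  0  0  1  1  1  1  2  0  0
So g(10) = 0.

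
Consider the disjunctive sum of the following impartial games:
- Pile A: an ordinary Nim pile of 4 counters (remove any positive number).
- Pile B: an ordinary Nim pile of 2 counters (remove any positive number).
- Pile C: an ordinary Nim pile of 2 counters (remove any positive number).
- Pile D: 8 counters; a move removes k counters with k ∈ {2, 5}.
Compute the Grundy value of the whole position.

Pile A is a plain Nim pile of size 4, so its Grundy value is 4.
Pile B is a plain Nim pile of size 2, so its Grundy value is 2.
Pile C is a plain Nim pile of size 2, so its Grundy value is 2.
Build the Grundy sequence for pile D with g(k) = mex{g(k−s) : s ∈ {2, 5}, s ≤ k}:
k:     0  1  2  3  4  5  6  7  8
g(k):  0  0  1  1  0  2  1  0  0
So g(8) = 0.
By the Sprague-Grundy theorem, the Grundy value of a sum of independent games is the XOR of the component values.
Combined value = 4 ⊕ 2 ⊕ 2 ⊕ 0 = 4.

4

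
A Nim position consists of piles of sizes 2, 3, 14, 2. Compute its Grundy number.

13

Bitwise XOR of the heap sizes:
  0010  (2)
  0011  (3)
  1110  (14)
  0010  (2)
  ----
  1101  (13)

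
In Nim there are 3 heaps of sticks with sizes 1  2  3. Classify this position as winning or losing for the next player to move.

Losing position

In binary:
  01  (1)
  10  (2)
  11  (3)
  --
  00  (0)
The nim-sum is 0, so this is a P-position: the player to move is in a losing position under optimal play.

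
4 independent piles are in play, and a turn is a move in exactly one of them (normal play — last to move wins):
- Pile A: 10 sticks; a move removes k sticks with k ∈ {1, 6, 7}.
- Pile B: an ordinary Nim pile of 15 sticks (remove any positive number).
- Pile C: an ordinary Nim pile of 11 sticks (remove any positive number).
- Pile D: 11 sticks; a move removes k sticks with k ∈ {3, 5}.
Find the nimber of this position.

7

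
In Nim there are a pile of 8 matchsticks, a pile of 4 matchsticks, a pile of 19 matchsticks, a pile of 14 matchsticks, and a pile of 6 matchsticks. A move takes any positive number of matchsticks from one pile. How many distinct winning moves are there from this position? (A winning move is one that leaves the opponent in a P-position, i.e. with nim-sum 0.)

Compute the nim-sum pairwise:
8 ⊕ 4 = 12
12 ⊕ 19 = 31
31 ⊕ 14 = 17
17 ⊕ 6 = 23
The overall nim-sum is X = 23. A pile of size p has a winning move iff p XOR X < p (reduce it to p XOR X).
  8: 8 XOR 23 = 31 ≥ 8 — no move.
  4: 4 XOR 23 = 19 ≥ 4 — no move.
  19: 19 XOR 23 = 4 < 19 — winning move (to 4).
  14: 14 XOR 23 = 25 ≥ 14 — no move.
  6: 6 XOR 23 = 17 ≥ 6 — no move.
That gives 1 winning move.

1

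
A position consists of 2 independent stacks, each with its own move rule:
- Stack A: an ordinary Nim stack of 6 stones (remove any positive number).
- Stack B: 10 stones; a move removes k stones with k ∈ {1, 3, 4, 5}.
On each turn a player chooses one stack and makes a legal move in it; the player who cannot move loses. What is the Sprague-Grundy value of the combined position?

Stack A is a plain Nim stack of size 6, so its Grundy value is 6.
Grundy values for stack B (subtraction set {1, 3, 4, 5}):
k:     0  1  2  3  4  5  6  7  8  9 10
g(k):  0  1  0  1  2  3  2  3  0  1  0
So g(10) = 0.
The value of a disjunctive sum is the nim-sum of the parts.
Combined value = 6 XOR 0 = 6.

6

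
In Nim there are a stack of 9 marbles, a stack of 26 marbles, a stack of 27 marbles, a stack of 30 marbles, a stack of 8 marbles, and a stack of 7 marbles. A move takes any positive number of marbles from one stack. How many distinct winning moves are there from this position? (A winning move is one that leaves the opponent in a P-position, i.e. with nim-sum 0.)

Compute the nim-sum pairwise:
9 XOR 26 = 19
19 XOR 27 = 8
8 XOR 30 = 22
22 XOR 8 = 30
30 XOR 7 = 25
The overall nim-sum is X = 25. A stack of size p has a winning move iff p XOR X < p (reduce it to p XOR X).
  9: 9 XOR 25 = 16 ≥ 9 — no move.
  26: 26 XOR 25 = 3 < 26 — winning move (to 3).
  27: 27 XOR 25 = 2 < 27 — winning move (to 2).
  30: 30 XOR 25 = 7 < 30 — winning move (to 7).
  8: 8 XOR 25 = 17 ≥ 8 — no move.
  7: 7 XOR 25 = 30 ≥ 7 — no move.
That gives 3 winning moves.

3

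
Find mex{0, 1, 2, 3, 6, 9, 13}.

4

The values 0, 1, 2, 3 are all present; 4 is the first non-negative integer missing from the set.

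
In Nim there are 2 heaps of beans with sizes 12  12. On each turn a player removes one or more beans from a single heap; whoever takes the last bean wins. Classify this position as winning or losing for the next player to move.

Losing position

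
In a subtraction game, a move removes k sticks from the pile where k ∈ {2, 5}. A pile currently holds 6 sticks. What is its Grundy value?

Compute g(0), g(1), … for moves {2, 5}:
g(0) = mex{} = 0
g(1) = mex{} = 0
g(2) = mex{0} = 1
g(3) = mex{0} = 1
g(4) = mex{1} = 0
g(5) = mex{0,1} = 2
g(6) = mex{0} = 1
So g(6) = 1.

1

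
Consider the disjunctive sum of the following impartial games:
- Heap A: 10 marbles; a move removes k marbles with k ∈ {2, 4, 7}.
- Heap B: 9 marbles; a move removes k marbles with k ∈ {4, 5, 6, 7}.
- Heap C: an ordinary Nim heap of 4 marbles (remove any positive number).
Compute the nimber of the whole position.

4

Build the Grundy sequence for heap A with g(k) = mex{g(k−s) : s ∈ {2, 4, 7}, s ≤ k}:
k:     0  1  2  3  4  5  6  7  8  9 10
g(k):  0  0  1  1  2  2  0  3  1  0  2
So g(10) = 2.
Build the Grundy sequence for heap B with g(k) = mex{g(k−s) : s ∈ {4, 5, 6, 7}, s ≤ k}:
g(0) = mex{} = 0
g(1) = mex{} = 0
g(2) = mex{} = 0
g(3) = mex{} = 0
g(4) = mex{0} = 1
g(5) = mex{0} = 1
g(6) = mex{0} = 1
g(7) = mex{0} = 1
g(8) = mex{0,1} = 2
g(9) = mex{0,1} = 2
So g(9) = 2.
Heap C is a plain Nim heap of size 4, so its Grundy value is 4.
By the Sprague-Grundy theorem, the Grundy value of a sum of independent games is the XOR of the component values.
Combined value = 2 ⊕ 2 ⊕ 4 = 4.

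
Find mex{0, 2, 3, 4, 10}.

0 is in the set but 1 is not, so the mex is 1.

1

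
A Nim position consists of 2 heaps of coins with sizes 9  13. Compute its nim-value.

Compute the nim-sum pairwise:
9 ^ 13 = 4

4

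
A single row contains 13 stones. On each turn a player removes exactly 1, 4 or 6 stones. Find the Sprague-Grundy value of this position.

Compute g(0), g(1), … for moves {1, 4, 6}:
k:     0  1  2  3  4  5  6  7  8  9 10 11 12 13
g(k):  0  1  0  1  2  0  1  0  1  2  0  1  0  1
So g(13) = 1.

1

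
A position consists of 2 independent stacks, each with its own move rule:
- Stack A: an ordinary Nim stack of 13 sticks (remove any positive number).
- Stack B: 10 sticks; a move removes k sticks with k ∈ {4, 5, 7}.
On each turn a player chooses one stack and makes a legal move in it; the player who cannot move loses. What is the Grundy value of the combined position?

Stack A is a plain Nim stack of size 13, so its Grundy value is 13.
Build the Grundy sequence for stack B with g(k) = mex{g(k−s) : s ∈ {4, 5, 7}, s ≤ k}:
g(0) = mex{} = 0
g(1) = mex{} = 0
g(2) = mex{} = 0
g(3) = mex{} = 0
g(4) = mex{0} = 1
g(5) = mex{0} = 1
g(6) = mex{0} = 1
g(7) = mex{0} = 1
g(8) = mex{0,1} = 2
g(9) = mex{0,1} = 2
g(10) = mex{0,1} = 2
So g(10) = 2.
By the Sprague-Grundy theorem, the Grundy value of a sum of independent games is the XOR of the component values.
Combined value = 13 XOR 2 = 15.

15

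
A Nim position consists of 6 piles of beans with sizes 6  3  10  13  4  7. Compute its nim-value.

Compute the nim-sum pairwise:
6 ^ 3 = 5
5 ^ 10 = 15
15 ^ 13 = 2
2 ^ 4 = 6
6 ^ 7 = 1

1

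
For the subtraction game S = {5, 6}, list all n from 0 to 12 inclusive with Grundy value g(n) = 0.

0, 1, 2, 3, 4, 11, 12

Build the Grundy sequence with g(k) = mex{g(k−s) : s ∈ {5, 6}, s ≤ k}:
k:     0  1  2  3  4  5  6  7  8  9 10 11 12
g(k):  0  0  0  0  0  1  1  1  1  1  2  0  0
The P-positions (g = 0) in 0..12 are 0, 1, 2, 3, 4, 11, 12.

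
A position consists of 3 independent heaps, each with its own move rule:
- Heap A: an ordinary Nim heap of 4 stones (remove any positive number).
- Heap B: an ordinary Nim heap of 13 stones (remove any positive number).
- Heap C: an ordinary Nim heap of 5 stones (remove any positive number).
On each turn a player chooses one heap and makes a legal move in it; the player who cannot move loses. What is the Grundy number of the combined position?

Heap A is a plain Nim heap of size 4, so its Grundy value is 4.
Heap B is a plain Nim heap of size 13, so its Grundy value is 13.
Heap C is a plain Nim heap of size 5, so its Grundy value is 5.
The value of a disjunctive sum is the nim-sum of the parts.
Combined value = 4 ⊕ 13 ⊕ 5 = 12.

12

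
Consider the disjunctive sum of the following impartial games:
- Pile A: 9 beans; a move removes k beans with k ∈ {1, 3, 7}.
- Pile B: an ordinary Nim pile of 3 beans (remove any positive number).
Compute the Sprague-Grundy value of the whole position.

2

Build the Grundy sequence for pile A with g(k) = mex{g(k−s) : s ∈ {1, 3, 7}, s ≤ k}:
g(0) = mex{} = 0
g(1) = mex{0} = 1
g(2) = mex{1} = 0
g(3) = mex{0} = 1
g(4) = mex{1} = 0
g(5) = mex{0} = 1
g(6) = mex{1} = 0
g(7) = mex{0} = 1
g(8) = mex{1} = 0
g(9) = mex{0} = 1
So g(9) = 1.
Pile B is a plain Nim pile of size 3, so its Grundy value is 3.
By the Sprague-Grundy theorem, the Grundy value of a sum of independent games is the XOR of the component values.
Combined value = 1 ⊕ 3 = 2.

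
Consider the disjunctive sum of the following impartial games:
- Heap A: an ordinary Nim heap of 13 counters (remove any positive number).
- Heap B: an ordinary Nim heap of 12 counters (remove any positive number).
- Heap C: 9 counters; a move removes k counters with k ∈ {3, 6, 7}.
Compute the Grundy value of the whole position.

2

Heap A is a plain Nim heap of size 13, so its Grundy value is 13.
Heap B is a plain Nim heap of size 12, so its Grundy value is 12.
For heap C, compute g(0), g(1), … with moves {3, 6, 7}:
k:     0  1  2  3  4  5  6  7  8  9
g(k):  0  0  0  1  1  1  2  2  2  3
So g(9) = 3.
By the Sprague-Grundy theorem, the Grundy value of a sum of independent games is the XOR of the component values.
Combined value = 13 XOR 12 XOR 3 = 2.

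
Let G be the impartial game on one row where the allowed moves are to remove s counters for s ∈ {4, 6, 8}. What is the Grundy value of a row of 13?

Compute g(0), g(1), … for moves {4, 6, 8}:
k:     0  1  2  3  4  5  6  7  8  9 10 11 12 13
g(k):  0  0  0  0  1  1  1  1  2  2  2  2  0  0
So g(13) = 0.

0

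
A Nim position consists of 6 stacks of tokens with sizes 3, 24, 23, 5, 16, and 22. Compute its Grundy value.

Compute the nim-sum pairwise:
3 ^ 24 = 27
27 ^ 23 = 12
12 ^ 5 = 9
9 ^ 16 = 25
25 ^ 22 = 15

15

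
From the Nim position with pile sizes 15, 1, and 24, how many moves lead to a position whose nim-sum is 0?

Compute the nim-sum pairwise:
15 ^ 1 = 14
14 ^ 24 = 22
The overall nim-sum is X = 22. A pile of size p has a winning move iff p XOR X < p (reduce it to p XOR X).
  15: 15 XOR 22 = 25 ≥ 15 — no move.
  1: 1 XOR 22 = 23 ≥ 1 — no move.
  24: 24 XOR 22 = 14 < 24 — winning move (to 14).
That gives 1 winning move.

1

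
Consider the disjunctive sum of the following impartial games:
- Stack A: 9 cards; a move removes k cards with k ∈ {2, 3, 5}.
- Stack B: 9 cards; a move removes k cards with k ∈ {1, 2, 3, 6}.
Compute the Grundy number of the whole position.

0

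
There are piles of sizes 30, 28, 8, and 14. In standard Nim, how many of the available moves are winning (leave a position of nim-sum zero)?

Nim-sum: 30 ^ 28 ^ 8 ^ 14 = 4.
The overall nim-sum is X = 4. A pile of size p has a winning move iff p XOR X < p (reduce it to p XOR X).
  30: 30 XOR 4 = 26 < 30 — winning move (to 26).
  28: 28 XOR 4 = 24 < 28 — winning move (to 24).
  8: 8 XOR 4 = 12 ≥ 8 — no move.
  14: 14 XOR 4 = 10 < 14 — winning move (to 10).
That gives 3 winning moves.

3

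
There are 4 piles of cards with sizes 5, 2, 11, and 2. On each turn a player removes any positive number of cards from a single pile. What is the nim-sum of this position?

14

Nim-sum: 5 ⊕ 2 ⊕ 11 ⊕ 2 = 14.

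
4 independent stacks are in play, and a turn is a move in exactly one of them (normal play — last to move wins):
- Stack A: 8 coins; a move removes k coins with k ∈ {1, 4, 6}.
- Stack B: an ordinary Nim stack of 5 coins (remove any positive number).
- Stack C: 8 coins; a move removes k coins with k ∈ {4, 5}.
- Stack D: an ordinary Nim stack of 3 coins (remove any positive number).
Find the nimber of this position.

5

Build the Grundy sequence for stack A with g(k) = mex{g(k−s) : s ∈ {1, 4, 6}, s ≤ k}:
k:     0  1  2  3  4  5  6  7  8
g(k):  0  1  0  1  2  0  1  0  1
So g(8) = 1.
Stack B is a plain Nim stack of size 5, so its Grundy value is 5.
Build the Grundy sequence for stack C with g(k) = mex{g(k−s) : s ∈ {4, 5}, s ≤ k}:
g(0) = mex{} = 0
g(1) = mex{} = 0
g(2) = mex{} = 0
g(3) = mex{} = 0
g(4) = mex{0} = 1
g(5) = mex{0} = 1
g(6) = mex{0} = 1
g(7) = mex{0} = 1
g(8) = mex{0,1} = 2
So g(8) = 2.
Stack D is a plain Nim stack of size 3, so its Grundy value is 3.
By the Sprague-Grundy theorem, the Grundy value of a sum of independent games is the XOR of the component values.
Combined value = 1 XOR 5 XOR 2 XOR 3 = 5.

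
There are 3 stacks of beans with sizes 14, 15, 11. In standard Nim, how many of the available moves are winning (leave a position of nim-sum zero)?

3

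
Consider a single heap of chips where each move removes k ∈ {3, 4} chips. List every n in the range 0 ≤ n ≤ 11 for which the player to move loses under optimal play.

0, 1, 2, 7, 8, 9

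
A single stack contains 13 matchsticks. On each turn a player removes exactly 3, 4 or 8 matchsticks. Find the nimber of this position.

Compute g(0), g(1), … for moves {3, 4, 8}:
g(0) = mex{} = 0
g(1) = mex{} = 0
g(2) = mex{} = 0
g(3) = mex{0} = 1
g(4) = mex{0} = 1
g(5) = mex{0} = 1
g(6) = mex{0,1} = 2
g(7) = mex{1} = 0
g(8) = mex{0,1} = 2
g(9) = mex{0,1,2} = 3
g(10) = mex{0,2} = 1
g(11) = mex{0,1,2} = 3
g(12) = mex{1,2,3} = 0
g(13) = mex{1,3} = 0
So g(13) = 0.

0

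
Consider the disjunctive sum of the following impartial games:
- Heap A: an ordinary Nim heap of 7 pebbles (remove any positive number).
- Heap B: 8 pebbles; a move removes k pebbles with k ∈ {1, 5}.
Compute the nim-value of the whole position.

Heap A is a plain Nim heap of size 7, so its Grundy value is 7.
Grundy values for heap B (subtraction set {1, 5}):
k:     0  1  2  3  4  5  6  7  8
g(k):  0  1  0  1  0  1  0  1  0
So g(8) = 0.
The value of a disjunctive sum is the nim-sum of the parts.
Combined value = 7 XOR 0 = 7.

7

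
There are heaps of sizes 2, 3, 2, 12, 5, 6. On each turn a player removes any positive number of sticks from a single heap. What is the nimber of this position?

Bitwise XOR of the heap sizes:
  0010  (2)
  0011  (3)
  0010  (2)
  1100  (12)
  0101  (5)
  0110  (6)
  ----
  1100  (12)

12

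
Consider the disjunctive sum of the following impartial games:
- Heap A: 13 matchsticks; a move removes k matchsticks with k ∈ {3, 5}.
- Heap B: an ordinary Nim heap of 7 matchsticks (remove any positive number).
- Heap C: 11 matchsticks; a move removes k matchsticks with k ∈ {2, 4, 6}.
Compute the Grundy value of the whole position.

For heap A, compute g(0), g(1), … with moves {3, 5}:
k:     0  1  2  3  4  5  6  7  8  9 10 11 12 13
g(k):  0  0  0  1  1  1  2  2  0  0  0  1  1  1
So g(13) = 1.
Heap B is a plain Nim heap of size 7, so its Grundy value is 7.
For heap C, compute g(0), g(1), … with moves {2, 4, 6}:
g(0) = mex{} = 0
g(1) = mex{} = 0
g(2) = mex{0} = 1
g(3) = mex{0} = 1
g(4) = mex{0,1} = 2
g(5) = mex{0,1} = 2
g(6) = mex{0,1,2} = 3
g(7) = mex{0,1,2} = 3
g(8) = mex{1,2,3} = 0
g(9) = mex{1,2,3} = 0
g(10) = mex{0,2,3} = 1
g(11) = mex{0,2,3} = 1
So g(11) = 1.
By the Sprague-Grundy theorem, the Grundy value of a sum of independent games is the XOR of the component values.
Combined value = 1 XOR 7 XOR 1 = 7.

7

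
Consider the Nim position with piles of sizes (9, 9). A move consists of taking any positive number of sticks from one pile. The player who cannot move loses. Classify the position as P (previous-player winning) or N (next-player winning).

P-position

Compute the nim-sum pairwise:
9 XOR 9 = 0
The nim-sum is 0, so this is a P-position: the player to move is in a losing position under optimal play.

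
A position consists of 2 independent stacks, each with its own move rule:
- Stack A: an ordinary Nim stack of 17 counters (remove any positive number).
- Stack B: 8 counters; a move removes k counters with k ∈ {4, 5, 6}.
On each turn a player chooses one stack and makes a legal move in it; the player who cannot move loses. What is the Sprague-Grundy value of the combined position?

19

Stack A is a plain Nim stack of size 17, so its Grundy value is 17.
For stack B, compute g(0), g(1), … with moves {4, 5, 6}:
g(0) = mex{} = 0
g(1) = mex{} = 0
g(2) = mex{} = 0
g(3) = mex{} = 0
g(4) = mex{0} = 1
g(5) = mex{0} = 1
g(6) = mex{0} = 1
g(7) = mex{0} = 1
g(8) = mex{0,1} = 2
So g(8) = 2.
By the Sprague-Grundy theorem, the Grundy value of a sum of independent games is the XOR of the component values.
Combined value = 17 XOR 2 = 19.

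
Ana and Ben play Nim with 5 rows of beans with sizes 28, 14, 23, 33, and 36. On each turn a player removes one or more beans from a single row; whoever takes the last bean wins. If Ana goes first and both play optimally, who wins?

Nim-sum: 28 XOR 14 XOR 23 XOR 33 XOR 36 = 0.
The nim-sum is 0, so this is a P-position: the player to move is in a losing position under optimal play; Ana is about to move from it and so loses — Ben wins.

Ben wins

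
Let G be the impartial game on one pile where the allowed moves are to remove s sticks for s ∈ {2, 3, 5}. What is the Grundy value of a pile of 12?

2

Compute g(0), g(1), … for moves {2, 3, 5}:
k:     0  1  2  3  4  5  6  7  8  9 10 11 12
g(k):  0  0  1  1  2  2  3  0  0  1  1  2  2
So g(12) = 2.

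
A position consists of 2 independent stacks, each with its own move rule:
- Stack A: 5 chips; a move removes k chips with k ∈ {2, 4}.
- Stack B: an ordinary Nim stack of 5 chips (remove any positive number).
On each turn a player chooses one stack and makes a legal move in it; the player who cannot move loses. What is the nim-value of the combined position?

For stack A, compute g(0), g(1), … with moves {2, 4}:
g(0) = mex{} = 0
g(1) = mex{} = 0
g(2) = mex{0} = 1
g(3) = mex{0} = 1
g(4) = mex{0,1} = 2
g(5) = mex{0,1} = 2
So g(5) = 2.
Stack B is a plain Nim stack of size 5, so its Grundy value is 5.
By the Sprague-Grundy theorem, the Grundy value of a sum of independent games is the XOR of the component values.
Combined value = 2 ⊕ 5 = 7.

7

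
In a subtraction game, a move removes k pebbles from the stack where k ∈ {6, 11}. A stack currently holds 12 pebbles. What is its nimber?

Compute g(0), g(1), … for moves {6, 11}:
g(0) = mex{} = 0
g(1) = mex{} = 0
g(2) = mex{} = 0
g(3) = mex{} = 0
g(4) = mex{} = 0
g(5) = mex{} = 0
g(6) = mex{0} = 1
g(7) = mex{0} = 1
g(8) = mex{0} = 1
g(9) = mex{0} = 1
g(10) = mex{0} = 1
g(11) = mex{0} = 1
g(12) = mex{0,1} = 2
So g(12) = 2.

2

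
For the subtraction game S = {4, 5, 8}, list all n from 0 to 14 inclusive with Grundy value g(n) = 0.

0, 1, 2, 3, 12, 13, 14

Compute g(0), g(1), … for moves {4, 5, 8}:
g(0) = mex{} = 0
g(1) = mex{} = 0
g(2) = mex{} = 0
g(3) = mex{} = 0
g(4) = mex{0} = 1
g(5) = mex{0} = 1
g(6) = mex{0} = 1
g(7) = mex{0} = 1
g(8) = mex{0,1} = 2
g(9) = mex{0,1} = 2
g(10) = mex{0,1} = 2
g(11) = mex{0,1} = 2
g(12) = mex{1,2} = 0
g(13) = mex{1,2} = 0
g(14) = mex{1,2} = 0
The P-positions (g = 0) in 0..14 are 0, 1, 2, 3, 12, 13, 14.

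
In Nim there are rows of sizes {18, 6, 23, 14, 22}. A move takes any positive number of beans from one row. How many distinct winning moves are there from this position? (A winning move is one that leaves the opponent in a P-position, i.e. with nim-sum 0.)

3

Bitwise XOR of the heap sizes:
  10010  (18)
  00110  (6)
  10111  (23)
  01110  (14)
  10110  (22)
  -----
  11011  (27)
The overall nim-sum is X = 27. A row of size p has a winning move iff p XOR X < p (reduce it to p XOR X).
  18: 18 XOR 27 = 9 < 18 — winning move (to 9).
  6: 6 XOR 27 = 29 ≥ 6 — no move.
  23: 23 XOR 27 = 12 < 23 — winning move (to 12).
  14: 14 XOR 27 = 21 ≥ 14 — no move.
  22: 22 XOR 27 = 13 < 22 — winning move (to 13).
That gives 3 winning moves.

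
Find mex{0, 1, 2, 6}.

The values 0, 1, 2 are all present; 3 is the first non-negative integer missing from the set.

3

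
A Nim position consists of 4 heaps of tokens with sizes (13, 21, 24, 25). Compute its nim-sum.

25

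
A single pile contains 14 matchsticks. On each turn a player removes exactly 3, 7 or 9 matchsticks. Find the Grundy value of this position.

0

Grundy values for subtraction set {3, 7, 9}:
k:     0  1  2  3  4  5  6  7  8  9 10 11 12 13 14
g(k):  0  0  0  1  1  1  0  2  2  1  3  3  0  2  0
So g(14) = 0.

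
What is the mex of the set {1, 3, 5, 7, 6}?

0 is not in the set, so the mex is 0.

0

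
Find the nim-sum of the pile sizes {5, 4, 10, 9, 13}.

In binary:
  0101  (5)
  0100  (4)
  1010  (10)
  1001  (9)
  1101  (13)
  ----
  1111  (15)

15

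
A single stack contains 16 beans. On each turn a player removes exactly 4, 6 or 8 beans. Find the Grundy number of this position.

Grundy values for subtraction set {4, 6, 8}:
k:     0  1  2  3  4  5  6  7  8  9 10 11 12 13 14 15 16
g(k):  0  0  0  0  1  1  1  1  2  2  2  2  0  0  0  0  1
So g(16) = 1.

1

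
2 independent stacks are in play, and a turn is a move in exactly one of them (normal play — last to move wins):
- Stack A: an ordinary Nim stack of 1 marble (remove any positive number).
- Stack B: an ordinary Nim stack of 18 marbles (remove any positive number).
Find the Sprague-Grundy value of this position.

19

Stack A is a plain Nim stack of size 1, so its Grundy value is 1.
Stack B is a plain Nim stack of size 18, so its Grundy value is 18.
The value of a disjunctive sum is the nim-sum of the parts.
Combined value = 1 XOR 18 = 19.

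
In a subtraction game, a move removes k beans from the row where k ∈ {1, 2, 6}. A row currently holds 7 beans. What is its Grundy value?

0

Build the Grundy sequence with g(k) = mex{g(k−s) : s ∈ {1, 2, 6}, s ≤ k}:
g(0) = mex{} = 0
g(1) = mex{0} = 1
g(2) = mex{0,1} = 2
g(3) = mex{1,2} = 0
g(4) = mex{0,2} = 1
g(5) = mex{0,1} = 2
g(6) = mex{0,1,2} = 3
g(7) = mex{1,2,3} = 0
So g(7) = 0.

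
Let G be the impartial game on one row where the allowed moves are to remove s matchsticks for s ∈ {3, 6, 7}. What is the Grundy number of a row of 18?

Build the Grundy sequence with g(k) = mex{g(k−s) : s ∈ {3, 6, 7}, s ≤ k}:
k:     0  1  2  3  4  5  6  7  8  9 10 11 12 13 14 15 16 17 18
g(k):  0  0  0  1  1  1  2  2  2  3  0  0  0  1  1  1  2  2  2
So g(18) = 2.

2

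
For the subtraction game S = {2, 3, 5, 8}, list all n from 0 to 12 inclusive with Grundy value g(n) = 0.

Build the Grundy sequence with g(k) = mex{g(k−s) : s ∈ {2, 3, 5, 8}, s ≤ k}:
k:     0  1  2  3  4  5  6  7  8  9 10 11 12
g(k):  0  0  1  1  2  2  3  0  4  1  3  0  4
The P-positions (g = 0) in 0..12 are 0, 1, 7, 11.

0, 1, 7, 11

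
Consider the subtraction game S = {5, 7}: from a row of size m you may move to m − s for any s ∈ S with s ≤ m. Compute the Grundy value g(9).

Grundy values for subtraction set {5, 7}:
k:     0  1  2  3  4  5  6  7  8  9
g(k):  0  0  0  0  0  1  1  1  1  1
So g(9) = 1.

1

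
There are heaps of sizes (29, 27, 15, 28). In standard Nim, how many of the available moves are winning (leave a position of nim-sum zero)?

Bitwise XOR of the heap sizes:
  11101  (29)
  11011  (27)
  01111  (15)
  11100  (28)
  -----
  10101  (21)
The overall nim-sum is X = 21. A heap of size p has a winning move iff p XOR X < p (reduce it to p XOR X).
  29: 29 XOR 21 = 8 < 29 — winning move (to 8).
  27: 27 XOR 21 = 14 < 27 — winning move (to 14).
  15: 15 XOR 21 = 26 ≥ 15 — no move.
  28: 28 XOR 21 = 9 < 28 — winning move (to 9).
That gives 3 winning moves.

3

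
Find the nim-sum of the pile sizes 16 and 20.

4

Compute the nim-sum pairwise:
16 XOR 20 = 4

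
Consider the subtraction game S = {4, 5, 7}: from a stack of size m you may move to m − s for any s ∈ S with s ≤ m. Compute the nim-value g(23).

Grundy values for subtraction set {4, 5, 7}:
k:     0  1  2  3  4  5  6  7  8  9 10 11 12 13 14 15 16 17 18 19 20 21 22 23
g(k):  0  0  0  0  1  1  1  1  2  2  2  0  0  0  0  1  1  1  1  2  2  2  0  0
So g(23) = 0.

0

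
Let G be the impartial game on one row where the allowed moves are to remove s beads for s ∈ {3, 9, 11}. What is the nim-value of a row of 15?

3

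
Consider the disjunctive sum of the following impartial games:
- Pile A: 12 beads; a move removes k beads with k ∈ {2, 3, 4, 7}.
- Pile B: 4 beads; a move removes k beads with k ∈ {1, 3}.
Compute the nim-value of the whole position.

Grundy values for pile A (subtraction set {2, 3, 4, 7}):
k:     0  1  2  3  4  5  6  7  8  9 10 11 12
g(k):  0  0  1  1  2  2  0  3  1  4  2  0  0
So g(12) = 0.
Build the Grundy sequence for pile B with g(k) = mex{g(k−s) : s ∈ {1, 3}, s ≤ k}:
k:     0  1  2  3  4
g(k):  0  1  0  1  0
So g(4) = 0.
The value of a disjunctive sum is the nim-sum of the parts.
Combined value = 0 ⊕ 0 = 0.

0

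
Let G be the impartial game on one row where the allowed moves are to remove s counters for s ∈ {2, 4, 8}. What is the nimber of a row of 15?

Compute g(0), g(1), … for moves {2, 4, 8}:
k:     0  1  2  3  4  5  6  7  8  9 10 11 12 13 14 15
g(k):  0  0  1  1  2  2  0  0  1  1  2  2  0  0  1  1
So g(15) = 1.

1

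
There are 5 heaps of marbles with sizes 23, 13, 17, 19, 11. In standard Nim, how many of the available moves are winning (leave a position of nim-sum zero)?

Nim-sum: 23 ⊕ 13 ⊕ 17 ⊕ 19 ⊕ 11 = 19.
The overall nim-sum is X = 19. A heap of size p has a winning move iff p XOR X < p (reduce it to p XOR X).
  23: 23 XOR 19 = 4 < 23 — winning move (to 4).
  13: 13 XOR 19 = 30 ≥ 13 — no move.
  17: 17 XOR 19 = 2 < 17 — winning move (to 2).
  19: 19 XOR 19 = 0 < 19 — winning move (to 0).
  11: 11 XOR 19 = 24 ≥ 11 — no move.
That gives 3 winning moves.

3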